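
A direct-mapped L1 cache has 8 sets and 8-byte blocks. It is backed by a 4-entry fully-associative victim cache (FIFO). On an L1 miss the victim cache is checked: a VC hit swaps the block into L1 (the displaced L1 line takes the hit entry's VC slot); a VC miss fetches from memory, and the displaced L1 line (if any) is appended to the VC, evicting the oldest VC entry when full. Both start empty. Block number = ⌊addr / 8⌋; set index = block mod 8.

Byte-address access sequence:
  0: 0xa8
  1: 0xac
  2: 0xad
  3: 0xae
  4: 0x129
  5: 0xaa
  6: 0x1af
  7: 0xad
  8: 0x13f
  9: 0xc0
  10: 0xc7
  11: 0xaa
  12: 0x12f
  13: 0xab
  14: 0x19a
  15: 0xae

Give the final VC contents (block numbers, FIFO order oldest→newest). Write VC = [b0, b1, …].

#0 0xa8→b21/s5 MISS; vc=[]
#1 0xac→b21/s5 L1-HIT; vc=[]
#2 0xad→b21/s5 L1-HIT; vc=[]
#3 0xae→b21/s5 L1-HIT; vc=[]
#4 0x129→b37/s5 MISS; vc=[21]
#5 0xaa→b21/s5 VC-HIT; vc=[37]
#6 0x1af→b53/s5 MISS; vc=[37,21]
#7 0xad→b21/s5 VC-HIT; vc=[37,53]
#8 0x13f→b39/s7 MISS; vc=[37,53]
#9 0xc0→b24/s0 MISS; vc=[37,53]
#10 0xc7→b24/s0 L1-HIT; vc=[37,53]
#11 0xaa→b21/s5 L1-HIT; vc=[37,53]
#12 0x12f→b37/s5 VC-HIT; vc=[21,53]
#13 0xab→b21/s5 VC-HIT; vc=[37,53]
#14 0x19a→b51/s3 MISS; vc=[37,53]
#15 0xae→b21/s5 L1-HIT; vc=[37,53]

VC = [37, 53]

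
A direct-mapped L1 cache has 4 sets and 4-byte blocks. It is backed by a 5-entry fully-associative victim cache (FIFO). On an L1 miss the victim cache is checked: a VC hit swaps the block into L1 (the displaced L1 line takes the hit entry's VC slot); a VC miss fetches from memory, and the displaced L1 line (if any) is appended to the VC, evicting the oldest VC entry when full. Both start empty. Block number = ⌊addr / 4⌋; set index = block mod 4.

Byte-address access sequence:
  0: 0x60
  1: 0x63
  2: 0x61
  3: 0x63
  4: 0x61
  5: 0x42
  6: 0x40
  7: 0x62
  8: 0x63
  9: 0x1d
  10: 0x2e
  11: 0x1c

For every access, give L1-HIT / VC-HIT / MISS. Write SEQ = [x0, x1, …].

  [0] addr=0x60 blk=24 s=0: MISS | VC []
  [1] addr=0x63 blk=24 s=0: L1-HIT | VC []
  [2] addr=0x61 blk=24 s=0: L1-HIT | VC []
  [3] addr=0x63 blk=24 s=0: L1-HIT | VC []
  [4] addr=0x61 blk=24 s=0: L1-HIT | VC []
  [5] addr=0x42 blk=16 s=0: MISS | VC [24]
  [6] addr=0x40 blk=16 s=0: L1-HIT | VC [24]
  [7] addr=0x62 blk=24 s=0: VC-HIT | VC [16]
  [8] addr=0x63 blk=24 s=0: L1-HIT | VC [16]
  [9] addr=0x1d blk=7 s=3: MISS | VC [16]
  [10] addr=0x2e blk=11 s=3: MISS | VC [16, 7]
  [11] addr=0x1c blk=7 s=3: VC-HIT | VC [16, 11]

SEQ = [MISS, L1-HIT, L1-HIT, L1-HIT, L1-HIT, MISS, L1-HIT, VC-HIT, L1-HIT, MISS, MISS, VC-HIT]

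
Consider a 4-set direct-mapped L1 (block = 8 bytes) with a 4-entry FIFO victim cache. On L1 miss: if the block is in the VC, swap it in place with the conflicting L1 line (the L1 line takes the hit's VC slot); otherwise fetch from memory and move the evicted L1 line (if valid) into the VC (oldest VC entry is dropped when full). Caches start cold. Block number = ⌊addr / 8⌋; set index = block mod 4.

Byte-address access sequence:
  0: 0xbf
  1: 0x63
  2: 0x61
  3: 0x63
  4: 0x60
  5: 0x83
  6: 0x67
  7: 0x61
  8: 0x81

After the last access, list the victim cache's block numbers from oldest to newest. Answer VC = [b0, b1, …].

  [0] addr=0xbf blk=23 s=3: MISS | VC []
  [1] addr=0x63 blk=12 s=0: MISS | VC []
  [2] addr=0x61 blk=12 s=0: L1-HIT | VC []
  [3] addr=0x63 blk=12 s=0: L1-HIT | VC []
  [4] addr=0x60 blk=12 s=0: L1-HIT | VC []
  [5] addr=0x83 blk=16 s=0: MISS | VC [12]
  [6] addr=0x67 blk=12 s=0: VC-HIT | VC [16]
  [7] addr=0x61 blk=12 s=0: L1-HIT | VC [16]
  [8] addr=0x81 blk=16 s=0: VC-HIT | VC [12]

VC = [12]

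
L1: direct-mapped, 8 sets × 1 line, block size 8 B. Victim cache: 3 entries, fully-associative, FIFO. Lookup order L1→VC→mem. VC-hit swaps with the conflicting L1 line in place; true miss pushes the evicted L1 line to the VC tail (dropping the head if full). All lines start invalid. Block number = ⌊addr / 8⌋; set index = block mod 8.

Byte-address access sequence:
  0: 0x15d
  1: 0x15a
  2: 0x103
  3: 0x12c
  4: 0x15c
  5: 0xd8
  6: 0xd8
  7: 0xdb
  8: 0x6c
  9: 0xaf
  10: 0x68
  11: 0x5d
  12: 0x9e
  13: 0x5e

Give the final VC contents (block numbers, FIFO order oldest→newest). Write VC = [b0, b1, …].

VC = [21, 27, 19]

  [0] addr=0x15d blk=43 s=3: MISS | VC []
  [1] addr=0x15a blk=43 s=3: L1-HIT | VC []
  [2] addr=0x103 blk=32 s=0: MISS | VC []
  [3] addr=0x12c blk=37 s=5: MISS | VC []
  [4] addr=0x15c blk=43 s=3: L1-HIT | VC []
  [5] addr=0xd8 blk=27 s=3: MISS | VC [43]
  [6] addr=0xd8 blk=27 s=3: L1-HIT | VC [43]
  [7] addr=0xdb blk=27 s=3: L1-HIT | VC [43]
  [8] addr=0x6c blk=13 s=5: MISS | VC [43, 37]
  [9] addr=0xaf blk=21 s=5: MISS | VC [43, 37, 13]
  [10] addr=0x68 blk=13 s=5: VC-HIT | VC [43, 37, 21]
  [11] addr=0x5d blk=11 s=3: MISS | VC [37, 21, 27]
  [12] addr=0x9e blk=19 s=3: MISS | VC [21, 27, 11]
  [13] addr=0x5e blk=11 s=3: VC-HIT | VC [21, 27, 19]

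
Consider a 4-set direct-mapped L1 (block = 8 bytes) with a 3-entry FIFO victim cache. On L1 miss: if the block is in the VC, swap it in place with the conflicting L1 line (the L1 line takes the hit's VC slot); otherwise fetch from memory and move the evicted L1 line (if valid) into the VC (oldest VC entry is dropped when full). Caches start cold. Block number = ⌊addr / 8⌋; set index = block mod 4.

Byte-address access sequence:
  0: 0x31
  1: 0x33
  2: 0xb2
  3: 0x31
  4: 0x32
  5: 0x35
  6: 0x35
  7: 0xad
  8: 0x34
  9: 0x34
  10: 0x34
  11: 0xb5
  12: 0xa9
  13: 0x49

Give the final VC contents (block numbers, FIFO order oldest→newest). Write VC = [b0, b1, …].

VC = [6, 21]

#0 0x31→b6/s2 MISS; vc=[]
#1 0x33→b6/s2 L1-HIT; vc=[]
#2 0xb2→b22/s2 MISS; vc=[6]
#3 0x31→b6/s2 VC-HIT; vc=[22]
#4 0x32→b6/s2 L1-HIT; vc=[22]
#5 0x35→b6/s2 L1-HIT; vc=[22]
#6 0x35→b6/s2 L1-HIT; vc=[22]
#7 0xad→b21/s1 MISS; vc=[22]
#8 0x34→b6/s2 L1-HIT; vc=[22]
#9 0x34→b6/s2 L1-HIT; vc=[22]
#10 0x34→b6/s2 L1-HIT; vc=[22]
#11 0xb5→b22/s2 VC-HIT; vc=[6]
#12 0xa9→b21/s1 L1-HIT; vc=[6]
#13 0x49→b9/s1 MISS; vc=[6,21]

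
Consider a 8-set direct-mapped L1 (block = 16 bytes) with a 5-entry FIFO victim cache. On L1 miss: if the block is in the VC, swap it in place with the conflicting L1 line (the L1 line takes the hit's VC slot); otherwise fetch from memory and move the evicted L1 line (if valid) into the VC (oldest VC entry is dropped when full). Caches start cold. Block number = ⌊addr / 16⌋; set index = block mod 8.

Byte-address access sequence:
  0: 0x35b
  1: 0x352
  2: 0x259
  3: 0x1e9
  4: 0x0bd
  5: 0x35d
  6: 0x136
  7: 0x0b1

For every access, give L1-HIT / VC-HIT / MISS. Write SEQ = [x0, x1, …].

#0 0x35b→b53/s5 MISS; vc=[]
#1 0x352→b53/s5 L1-HIT; vc=[]
#2 0x259→b37/s5 MISS; vc=[53]
#3 0x1e9→b30/s6 MISS; vc=[53]
#4 0xbd→b11/s3 MISS; vc=[53]
#5 0x35d→b53/s5 VC-HIT; vc=[37]
#6 0x136→b19/s3 MISS; vc=[37,11]
#7 0xb1→b11/s3 VC-HIT; vc=[37,19]

SEQ = [MISS, L1-HIT, MISS, MISS, MISS, VC-HIT, MISS, VC-HIT]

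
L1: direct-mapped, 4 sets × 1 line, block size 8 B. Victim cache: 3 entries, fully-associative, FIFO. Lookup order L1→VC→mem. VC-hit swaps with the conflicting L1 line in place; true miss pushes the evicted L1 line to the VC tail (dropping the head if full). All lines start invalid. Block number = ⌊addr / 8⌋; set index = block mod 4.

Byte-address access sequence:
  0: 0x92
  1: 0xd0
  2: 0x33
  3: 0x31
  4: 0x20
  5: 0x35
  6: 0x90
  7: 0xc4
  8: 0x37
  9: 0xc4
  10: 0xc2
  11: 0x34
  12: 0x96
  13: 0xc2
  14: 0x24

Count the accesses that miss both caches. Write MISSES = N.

MISSES = 5

  [0] addr=0x92 blk=18 s=2: MISS | VC []
  [1] addr=0xd0 blk=26 s=2: MISS | VC [18]
  [2] addr=0x33 blk=6 s=2: MISS | VC [18, 26]
  [3] addr=0x31 blk=6 s=2: L1-HIT | VC [18, 26]
  [4] addr=0x20 blk=4 s=0: MISS | VC [18, 26]
  [5] addr=0x35 blk=6 s=2: L1-HIT | VC [18, 26]
  [6] addr=0x90 blk=18 s=2: VC-HIT | VC [6, 26]
  [7] addr=0xc4 blk=24 s=0: MISS | VC [6, 26, 4]
  [8] addr=0x37 blk=6 s=2: VC-HIT | VC [18, 26, 4]
  [9] addr=0xc4 blk=24 s=0: L1-HIT | VC [18, 26, 4]
  [10] addr=0xc2 blk=24 s=0: L1-HIT | VC [18, 26, 4]
  [11] addr=0x34 blk=6 s=2: L1-HIT | VC [18, 26, 4]
  [12] addr=0x96 blk=18 s=2: VC-HIT | VC [6, 26, 4]
  [13] addr=0xc2 blk=24 s=0: L1-HIT | VC [6, 26, 4]
  [14] addr=0x24 blk=4 s=0: VC-HIT | VC [6, 26, 24]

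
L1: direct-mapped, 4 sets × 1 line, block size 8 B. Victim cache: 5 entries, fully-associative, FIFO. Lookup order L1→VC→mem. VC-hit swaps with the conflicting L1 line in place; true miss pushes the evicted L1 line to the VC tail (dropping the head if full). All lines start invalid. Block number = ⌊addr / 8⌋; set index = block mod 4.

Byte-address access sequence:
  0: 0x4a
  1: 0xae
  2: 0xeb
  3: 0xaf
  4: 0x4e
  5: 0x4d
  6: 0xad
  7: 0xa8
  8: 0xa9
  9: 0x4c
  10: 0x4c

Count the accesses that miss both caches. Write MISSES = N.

  [0] addr=0x4a blk=9 s=1: MISS | VC []
  [1] addr=0xae blk=21 s=1: MISS | VC [9]
  [2] addr=0xeb blk=29 s=1: MISS | VC [9, 21]
  [3] addr=0xaf blk=21 s=1: VC-HIT | VC [9, 29]
  [4] addr=0x4e blk=9 s=1: VC-HIT | VC [21, 29]
  [5] addr=0x4d blk=9 s=1: L1-HIT | VC [21, 29]
  [6] addr=0xad blk=21 s=1: VC-HIT | VC [9, 29]
  [7] addr=0xa8 blk=21 s=1: L1-HIT | VC [9, 29]
  [8] addr=0xa9 blk=21 s=1: L1-HIT | VC [9, 29]
  [9] addr=0x4c blk=9 s=1: VC-HIT | VC [21, 29]
  [10] addr=0x4c blk=9 s=1: L1-HIT | VC [21, 29]

MISSES = 3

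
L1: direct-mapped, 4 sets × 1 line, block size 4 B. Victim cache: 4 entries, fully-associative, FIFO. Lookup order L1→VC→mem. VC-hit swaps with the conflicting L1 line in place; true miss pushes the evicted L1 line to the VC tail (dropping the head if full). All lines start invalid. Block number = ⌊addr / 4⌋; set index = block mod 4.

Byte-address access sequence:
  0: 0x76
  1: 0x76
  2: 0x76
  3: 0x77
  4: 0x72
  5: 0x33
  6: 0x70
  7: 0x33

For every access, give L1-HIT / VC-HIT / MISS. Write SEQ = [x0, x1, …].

  [0] addr=0x76 blk=29 s=1: MISS | VC []
  [1] addr=0x76 blk=29 s=1: L1-HIT | VC []
  [2] addr=0x76 blk=29 s=1: L1-HIT | VC []
  [3] addr=0x77 blk=29 s=1: L1-HIT | VC []
  [4] addr=0x72 blk=28 s=0: MISS | VC []
  [5] addr=0x33 blk=12 s=0: MISS | VC [28]
  [6] addr=0x70 blk=28 s=0: VC-HIT | VC [12]
  [7] addr=0x33 blk=12 s=0: VC-HIT | VC [28]

SEQ = [MISS, L1-HIT, L1-HIT, L1-HIT, MISS, MISS, VC-HIT, VC-HIT]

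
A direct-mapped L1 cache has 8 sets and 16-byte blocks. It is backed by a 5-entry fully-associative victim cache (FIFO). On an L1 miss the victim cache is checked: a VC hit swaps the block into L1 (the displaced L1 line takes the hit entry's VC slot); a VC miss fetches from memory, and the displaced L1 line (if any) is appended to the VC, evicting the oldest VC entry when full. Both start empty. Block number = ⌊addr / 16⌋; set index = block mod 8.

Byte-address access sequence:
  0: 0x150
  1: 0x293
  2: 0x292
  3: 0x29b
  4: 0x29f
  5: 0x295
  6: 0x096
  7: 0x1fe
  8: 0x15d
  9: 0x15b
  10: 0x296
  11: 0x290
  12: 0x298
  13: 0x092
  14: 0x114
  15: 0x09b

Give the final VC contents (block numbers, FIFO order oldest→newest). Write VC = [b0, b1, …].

VC = [41, 17]

0: 0x150 (blk 21, set 5) → MISS  vc=[]
1: 0x293 (blk 41, set 1) → MISS  vc=[]
2: 0x292 (blk 41, set 1) → L1-HIT  vc=[]
3: 0x29b (blk 41, set 1) → L1-HIT  vc=[]
4: 0x29f (blk 41, set 1) → L1-HIT  vc=[]
5: 0x295 (blk 41, set 1) → L1-HIT  vc=[]
6: 0x96 (blk 9, set 1) → MISS  vc=[41]
7: 0x1fe (blk 31, set 7) → MISS  vc=[41]
8: 0x15d (blk 21, set 5) → L1-HIT  vc=[41]
9: 0x15b (blk 21, set 5) → L1-HIT  vc=[41]
10: 0x296 (blk 41, set 1) → VC-HIT  vc=[9]
11: 0x290 (blk 41, set 1) → L1-HIT  vc=[9]
12: 0x298 (blk 41, set 1) → L1-HIT  vc=[9]
13: 0x92 (blk 9, set 1) → VC-HIT  vc=[41]
14: 0x114 (blk 17, set 1) → MISS  vc=[41, 9]
15: 0x9b (blk 9, set 1) → VC-HIT  vc=[41, 17]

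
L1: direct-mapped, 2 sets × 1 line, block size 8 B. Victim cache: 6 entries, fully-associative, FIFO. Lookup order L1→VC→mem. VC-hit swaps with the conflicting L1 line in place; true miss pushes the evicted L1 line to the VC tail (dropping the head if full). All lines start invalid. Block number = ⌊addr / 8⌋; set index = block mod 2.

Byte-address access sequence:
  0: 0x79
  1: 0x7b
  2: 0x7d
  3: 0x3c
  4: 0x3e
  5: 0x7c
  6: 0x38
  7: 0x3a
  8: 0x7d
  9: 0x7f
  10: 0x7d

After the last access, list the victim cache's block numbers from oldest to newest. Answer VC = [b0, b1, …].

VC = [7]

  [0] addr=0x79 blk=15 s=1: MISS | VC []
  [1] addr=0x7b blk=15 s=1: L1-HIT | VC []
  [2] addr=0x7d blk=15 s=1: L1-HIT | VC []
  [3] addr=0x3c blk=7 s=1: MISS | VC [15]
  [4] addr=0x3e blk=7 s=1: L1-HIT | VC [15]
  [5] addr=0x7c blk=15 s=1: VC-HIT | VC [7]
  [6] addr=0x38 blk=7 s=1: VC-HIT | VC [15]
  [7] addr=0x3a blk=7 s=1: L1-HIT | VC [15]
  [8] addr=0x7d blk=15 s=1: VC-HIT | VC [7]
  [9] addr=0x7f blk=15 s=1: L1-HIT | VC [7]
  [10] addr=0x7d blk=15 s=1: L1-HIT | VC [7]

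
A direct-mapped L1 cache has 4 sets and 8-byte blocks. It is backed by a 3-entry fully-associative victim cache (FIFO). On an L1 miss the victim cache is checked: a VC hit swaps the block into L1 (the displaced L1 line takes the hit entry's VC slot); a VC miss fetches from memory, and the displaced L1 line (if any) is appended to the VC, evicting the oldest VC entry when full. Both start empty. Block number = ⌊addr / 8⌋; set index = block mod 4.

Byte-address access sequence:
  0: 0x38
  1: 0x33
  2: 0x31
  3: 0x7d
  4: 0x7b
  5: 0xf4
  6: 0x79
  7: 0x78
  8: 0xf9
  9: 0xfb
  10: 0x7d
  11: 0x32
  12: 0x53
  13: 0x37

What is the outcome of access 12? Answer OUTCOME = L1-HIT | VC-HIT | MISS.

0: 0x38 (blk 7, set 3) → MISS  vc=[]
1: 0x33 (blk 6, set 2) → MISS  vc=[]
2: 0x31 (blk 6, set 2) → L1-HIT  vc=[]
3: 0x7d (blk 15, set 3) → MISS  vc=[7]
4: 0x7b (blk 15, set 3) → L1-HIT  vc=[7]
5: 0xf4 (blk 30, set 2) → MISS  vc=[7, 6]
6: 0x79 (blk 15, set 3) → L1-HIT  vc=[7, 6]
7: 0x78 (blk 15, set 3) → L1-HIT  vc=[7, 6]
8: 0xf9 (blk 31, set 3) → MISS  vc=[7, 6, 15]
9: 0xfb (blk 31, set 3) → L1-HIT  vc=[7, 6, 15]
10: 0x7d (blk 15, set 3) → VC-HIT  vc=[7, 6, 31]
11: 0x32 (blk 6, set 2) → VC-HIT  vc=[7, 30, 31]
12: 0x53 (blk 10, set 2) → MISS  vc=[30, 31, 6]
13: 0x37 (blk 6, set 2) → VC-HIT  vc=[30, 31, 10]

OUTCOME = MISS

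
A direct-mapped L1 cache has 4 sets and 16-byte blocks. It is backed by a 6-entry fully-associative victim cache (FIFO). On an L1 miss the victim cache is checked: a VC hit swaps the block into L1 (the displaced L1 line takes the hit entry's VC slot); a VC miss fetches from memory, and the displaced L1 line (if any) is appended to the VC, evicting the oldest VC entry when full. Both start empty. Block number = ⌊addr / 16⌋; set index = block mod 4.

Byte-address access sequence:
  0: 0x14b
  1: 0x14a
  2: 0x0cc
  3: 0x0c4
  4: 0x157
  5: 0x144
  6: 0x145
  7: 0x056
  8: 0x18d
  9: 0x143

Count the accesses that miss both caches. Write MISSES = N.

MISSES = 5

0: 0x14b (blk 20, set 0) → MISS  vc=[]
1: 0x14a (blk 20, set 0) → L1-HIT  vc=[]
2: 0xcc (blk 12, set 0) → MISS  vc=[20]
3: 0xc4 (blk 12, set 0) → L1-HIT  vc=[20]
4: 0x157 (blk 21, set 1) → MISS  vc=[20]
5: 0x144 (blk 20, set 0) → VC-HIT  vc=[12]
6: 0x145 (blk 20, set 0) → L1-HIT  vc=[12]
7: 0x56 (blk 5, set 1) → MISS  vc=[12, 21]
8: 0x18d (blk 24, set 0) → MISS  vc=[12, 21, 20]
9: 0x143 (blk 20, set 0) → VC-HIT  vc=[12, 21, 24]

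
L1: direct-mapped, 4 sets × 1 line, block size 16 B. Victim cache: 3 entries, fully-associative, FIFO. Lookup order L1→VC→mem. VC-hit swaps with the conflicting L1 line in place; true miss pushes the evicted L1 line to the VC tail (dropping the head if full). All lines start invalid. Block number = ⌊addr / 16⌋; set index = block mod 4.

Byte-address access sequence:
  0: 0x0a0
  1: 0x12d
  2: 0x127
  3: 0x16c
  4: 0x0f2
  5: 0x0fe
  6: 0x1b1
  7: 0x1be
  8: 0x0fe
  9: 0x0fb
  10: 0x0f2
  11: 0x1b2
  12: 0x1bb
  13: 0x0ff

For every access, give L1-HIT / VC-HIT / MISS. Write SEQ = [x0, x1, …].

#0 0xa0→b10/s2 MISS; vc=[]
#1 0x12d→b18/s2 MISS; vc=[10]
#2 0x127→b18/s2 L1-HIT; vc=[10]
#3 0x16c→b22/s2 MISS; vc=[10,18]
#4 0xf2→b15/s3 MISS; vc=[10,18]
#5 0xfe→b15/s3 L1-HIT; vc=[10,18]
#6 0x1b1→b27/s3 MISS; vc=[10,18,15]
#7 0x1be→b27/s3 L1-HIT; vc=[10,18,15]
#8 0xfe→b15/s3 VC-HIT; vc=[10,18,27]
#9 0xfb→b15/s3 L1-HIT; vc=[10,18,27]
#10 0xf2→b15/s3 L1-HIT; vc=[10,18,27]
#11 0x1b2→b27/s3 VC-HIT; vc=[10,18,15]
#12 0x1bb→b27/s3 L1-HIT; vc=[10,18,15]
#13 0xff→b15/s3 VC-HIT; vc=[10,18,27]

SEQ = [MISS, MISS, L1-HIT, MISS, MISS, L1-HIT, MISS, L1-HIT, VC-HIT, L1-HIT, L1-HIT, VC-HIT, L1-HIT, VC-HIT]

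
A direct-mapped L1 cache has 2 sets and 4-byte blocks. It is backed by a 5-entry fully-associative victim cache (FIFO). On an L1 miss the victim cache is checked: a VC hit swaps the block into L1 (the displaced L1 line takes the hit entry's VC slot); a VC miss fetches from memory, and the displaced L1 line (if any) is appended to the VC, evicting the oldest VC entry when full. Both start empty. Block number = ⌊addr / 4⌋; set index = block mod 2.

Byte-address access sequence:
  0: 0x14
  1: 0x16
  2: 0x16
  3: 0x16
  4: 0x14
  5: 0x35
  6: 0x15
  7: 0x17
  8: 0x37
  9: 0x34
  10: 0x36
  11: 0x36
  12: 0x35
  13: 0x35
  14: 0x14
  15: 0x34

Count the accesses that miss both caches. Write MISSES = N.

  [0] addr=0x14 blk=5 s=1: MISS | VC []
  [1] addr=0x16 blk=5 s=1: L1-HIT | VC []
  [2] addr=0x16 blk=5 s=1: L1-HIT | VC []
  [3] addr=0x16 blk=5 s=1: L1-HIT | VC []
  [4] addr=0x14 blk=5 s=1: L1-HIT | VC []
  [5] addr=0x35 blk=13 s=1: MISS | VC [5]
  [6] addr=0x15 blk=5 s=1: VC-HIT | VC [13]
  [7] addr=0x17 blk=5 s=1: L1-HIT | VC [13]
  [8] addr=0x37 blk=13 s=1: VC-HIT | VC [5]
  [9] addr=0x34 blk=13 s=1: L1-HIT | VC [5]
  [10] addr=0x36 blk=13 s=1: L1-HIT | VC [5]
  [11] addr=0x36 blk=13 s=1: L1-HIT | VC [5]
  [12] addr=0x35 blk=13 s=1: L1-HIT | VC [5]
  [13] addr=0x35 blk=13 s=1: L1-HIT | VC [5]
  [14] addr=0x14 blk=5 s=1: VC-HIT | VC [13]
  [15] addr=0x34 blk=13 s=1: VC-HIT | VC [5]

MISSES = 2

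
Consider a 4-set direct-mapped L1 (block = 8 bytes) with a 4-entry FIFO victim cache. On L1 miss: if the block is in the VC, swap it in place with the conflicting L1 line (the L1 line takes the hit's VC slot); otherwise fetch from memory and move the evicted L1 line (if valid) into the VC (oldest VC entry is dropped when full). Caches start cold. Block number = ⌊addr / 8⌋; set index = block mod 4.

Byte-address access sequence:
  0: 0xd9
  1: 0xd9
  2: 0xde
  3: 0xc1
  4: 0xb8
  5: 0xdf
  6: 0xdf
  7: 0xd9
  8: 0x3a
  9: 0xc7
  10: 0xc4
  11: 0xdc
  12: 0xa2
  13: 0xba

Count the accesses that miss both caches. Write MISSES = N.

MISSES = 5

  [0] addr=0xd9 blk=27 s=3: MISS | VC []
  [1] addr=0xd9 blk=27 s=3: L1-HIT | VC []
  [2] addr=0xde blk=27 s=3: L1-HIT | VC []
  [3] addr=0xc1 blk=24 s=0: MISS | VC []
  [4] addr=0xb8 blk=23 s=3: MISS | VC [27]
  [5] addr=0xdf blk=27 s=3: VC-HIT | VC [23]
  [6] addr=0xdf blk=27 s=3: L1-HIT | VC [23]
  [7] addr=0xd9 blk=27 s=3: L1-HIT | VC [23]
  [8] addr=0x3a blk=7 s=3: MISS | VC [23, 27]
  [9] addr=0xc7 blk=24 s=0: L1-HIT | VC [23, 27]
  [10] addr=0xc4 blk=24 s=0: L1-HIT | VC [23, 27]
  [11] addr=0xdc blk=27 s=3: VC-HIT | VC [23, 7]
  [12] addr=0xa2 blk=20 s=0: MISS | VC [23, 7, 24]
  [13] addr=0xba blk=23 s=3: VC-HIT | VC [27, 7, 24]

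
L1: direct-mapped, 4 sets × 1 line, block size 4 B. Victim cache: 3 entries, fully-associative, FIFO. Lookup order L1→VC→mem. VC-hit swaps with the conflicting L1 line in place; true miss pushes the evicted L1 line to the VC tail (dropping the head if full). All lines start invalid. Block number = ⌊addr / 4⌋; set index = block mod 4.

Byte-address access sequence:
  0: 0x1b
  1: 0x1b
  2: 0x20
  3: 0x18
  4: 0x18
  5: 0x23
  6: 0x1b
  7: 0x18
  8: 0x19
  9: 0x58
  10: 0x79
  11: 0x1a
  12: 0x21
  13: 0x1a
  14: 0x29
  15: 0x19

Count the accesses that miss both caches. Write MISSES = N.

MISSES = 5

#0 0x1b→b6/s2 MISS; vc=[]
#1 0x1b→b6/s2 L1-HIT; vc=[]
#2 0x20→b8/s0 MISS; vc=[]
#3 0x18→b6/s2 L1-HIT; vc=[]
#4 0x18→b6/s2 L1-HIT; vc=[]
#5 0x23→b8/s0 L1-HIT; vc=[]
#6 0x1b→b6/s2 L1-HIT; vc=[]
#7 0x18→b6/s2 L1-HIT; vc=[]
#8 0x19→b6/s2 L1-HIT; vc=[]
#9 0x58→b22/s2 MISS; vc=[6]
#10 0x79→b30/s2 MISS; vc=[6,22]
#11 0x1a→b6/s2 VC-HIT; vc=[30,22]
#12 0x21→b8/s0 L1-HIT; vc=[30,22]
#13 0x1a→b6/s2 L1-HIT; vc=[30,22]
#14 0x29→b10/s2 MISS; vc=[30,22,6]
#15 0x19→b6/s2 VC-HIT; vc=[30,22,10]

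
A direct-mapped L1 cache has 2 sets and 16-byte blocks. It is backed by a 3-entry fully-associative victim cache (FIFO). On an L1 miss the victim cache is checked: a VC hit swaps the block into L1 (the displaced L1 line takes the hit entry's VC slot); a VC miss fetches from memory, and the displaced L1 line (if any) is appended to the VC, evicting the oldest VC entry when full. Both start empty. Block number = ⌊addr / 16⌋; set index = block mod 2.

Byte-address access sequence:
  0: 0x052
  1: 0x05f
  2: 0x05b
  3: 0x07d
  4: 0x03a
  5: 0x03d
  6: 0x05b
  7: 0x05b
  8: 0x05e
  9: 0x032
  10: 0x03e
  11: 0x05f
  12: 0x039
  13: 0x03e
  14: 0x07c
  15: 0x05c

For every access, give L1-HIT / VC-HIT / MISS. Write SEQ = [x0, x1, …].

0: 0x52 (blk 5, set 1) → MISS  vc=[]
1: 0x5f (blk 5, set 1) → L1-HIT  vc=[]
2: 0x5b (blk 5, set 1) → L1-HIT  vc=[]
3: 0x7d (blk 7, set 1) → MISS  vc=[5]
4: 0x3a (blk 3, set 1) → MISS  vc=[5, 7]
5: 0x3d (blk 3, set 1) → L1-HIT  vc=[5, 7]
6: 0x5b (blk 5, set 1) → VC-HIT  vc=[3, 7]
7: 0x5b (blk 5, set 1) → L1-HIT  vc=[3, 7]
8: 0x5e (blk 5, set 1) → L1-HIT  vc=[3, 7]
9: 0x32 (blk 3, set 1) → VC-HIT  vc=[5, 7]
10: 0x3e (blk 3, set 1) → L1-HIT  vc=[5, 7]
11: 0x5f (blk 5, set 1) → VC-HIT  vc=[3, 7]
12: 0x39 (blk 3, set 1) → VC-HIT  vc=[5, 7]
13: 0x3e (blk 3, set 1) → L1-HIT  vc=[5, 7]
14: 0x7c (blk 7, set 1) → VC-HIT  vc=[5, 3]
15: 0x5c (blk 5, set 1) → VC-HIT  vc=[7, 3]

SEQ = [MISS, L1-HIT, L1-HIT, MISS, MISS, L1-HIT, VC-HIT, L1-HIT, L1-HIT, VC-HIT, L1-HIT, VC-HIT, VC-HIT, L1-HIT, VC-HIT, VC-HIT]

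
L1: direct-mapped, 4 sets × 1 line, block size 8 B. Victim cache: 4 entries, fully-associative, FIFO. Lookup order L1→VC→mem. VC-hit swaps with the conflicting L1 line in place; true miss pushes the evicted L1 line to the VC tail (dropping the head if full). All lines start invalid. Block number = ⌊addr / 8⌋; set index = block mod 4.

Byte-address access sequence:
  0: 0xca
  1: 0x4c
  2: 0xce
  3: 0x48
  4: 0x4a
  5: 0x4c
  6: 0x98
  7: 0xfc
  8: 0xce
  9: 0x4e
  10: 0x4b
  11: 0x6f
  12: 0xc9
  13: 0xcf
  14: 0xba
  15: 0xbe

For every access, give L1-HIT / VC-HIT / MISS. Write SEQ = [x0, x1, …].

0: 0xca (blk 25, set 1) → MISS  vc=[]
1: 0x4c (blk 9, set 1) → MISS  vc=[25]
2: 0xce (blk 25, set 1) → VC-HIT  vc=[9]
3: 0x48 (blk 9, set 1) → VC-HIT  vc=[25]
4: 0x4a (blk 9, set 1) → L1-HIT  vc=[25]
5: 0x4c (blk 9, set 1) → L1-HIT  vc=[25]
6: 0x98 (blk 19, set 3) → MISS  vc=[25]
7: 0xfc (blk 31, set 3) → MISS  vc=[25, 19]
8: 0xce (blk 25, set 1) → VC-HIT  vc=[9, 19]
9: 0x4e (blk 9, set 1) → VC-HIT  vc=[25, 19]
10: 0x4b (blk 9, set 1) → L1-HIT  vc=[25, 19]
11: 0x6f (blk 13, set 1) → MISS  vc=[25, 19, 9]
12: 0xc9 (blk 25, set 1) → VC-HIT  vc=[13, 19, 9]
13: 0xcf (blk 25, set 1) → L1-HIT  vc=[13, 19, 9]
14: 0xba (blk 23, set 3) → MISS  vc=[13, 19, 9, 31]
15: 0xbe (blk 23, set 3) → L1-HIT  vc=[13, 19, 9, 31]

SEQ = [MISS, MISS, VC-HIT, VC-HIT, L1-HIT, L1-HIT, MISS, MISS, VC-HIT, VC-HIT, L1-HIT, MISS, VC-HIT, L1-HIT, MISS, L1-HIT]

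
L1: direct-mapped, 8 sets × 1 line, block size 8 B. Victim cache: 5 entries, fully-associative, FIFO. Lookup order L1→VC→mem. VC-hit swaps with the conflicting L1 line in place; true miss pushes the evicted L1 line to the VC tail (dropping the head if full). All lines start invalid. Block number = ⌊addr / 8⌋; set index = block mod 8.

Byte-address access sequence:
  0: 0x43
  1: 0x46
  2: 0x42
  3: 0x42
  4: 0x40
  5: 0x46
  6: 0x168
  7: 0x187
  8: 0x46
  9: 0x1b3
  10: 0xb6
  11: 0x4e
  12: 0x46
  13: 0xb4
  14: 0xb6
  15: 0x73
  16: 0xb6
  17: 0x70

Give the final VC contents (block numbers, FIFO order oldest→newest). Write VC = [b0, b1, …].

VC = [48, 54, 22]

  [0] addr=0x43 blk=8 s=0: MISS | VC []
  [1] addr=0x46 blk=8 s=0: L1-HIT | VC []
  [2] addr=0x42 blk=8 s=0: L1-HIT | VC []
  [3] addr=0x42 blk=8 s=0: L1-HIT | VC []
  [4] addr=0x40 blk=8 s=0: L1-HIT | VC []
  [5] addr=0x46 blk=8 s=0: L1-HIT | VC []
  [6] addr=0x168 blk=45 s=5: MISS | VC []
  [7] addr=0x187 blk=48 s=0: MISS | VC [8]
  [8] addr=0x46 blk=8 s=0: VC-HIT | VC [48]
  [9] addr=0x1b3 blk=54 s=6: MISS | VC [48]
  [10] addr=0xb6 blk=22 s=6: MISS | VC [48, 54]
  [11] addr=0x4e blk=9 s=1: MISS | VC [48, 54]
  [12] addr=0x46 blk=8 s=0: L1-HIT | VC [48, 54]
  [13] addr=0xb4 blk=22 s=6: L1-HIT | VC [48, 54]
  [14] addr=0xb6 blk=22 s=6: L1-HIT | VC [48, 54]
  [15] addr=0x73 blk=14 s=6: MISS | VC [48, 54, 22]
  [16] addr=0xb6 blk=22 s=6: VC-HIT | VC [48, 54, 14]
  [17] addr=0x70 blk=14 s=6: VC-HIT | VC [48, 54, 22]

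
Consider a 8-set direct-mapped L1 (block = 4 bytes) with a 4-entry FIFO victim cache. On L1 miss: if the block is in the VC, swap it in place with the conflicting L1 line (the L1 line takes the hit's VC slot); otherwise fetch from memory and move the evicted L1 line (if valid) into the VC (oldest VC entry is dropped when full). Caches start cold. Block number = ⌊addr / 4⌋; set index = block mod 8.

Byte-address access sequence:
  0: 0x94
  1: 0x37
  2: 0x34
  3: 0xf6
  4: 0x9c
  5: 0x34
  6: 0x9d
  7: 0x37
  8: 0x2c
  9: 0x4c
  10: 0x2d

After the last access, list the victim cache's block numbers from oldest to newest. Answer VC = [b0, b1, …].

VC = [37, 61, 19]

0: 0x94 (blk 37, set 5) → MISS  vc=[]
1: 0x37 (blk 13, set 5) → MISS  vc=[37]
2: 0x34 (blk 13, set 5) → L1-HIT  vc=[37]
3: 0xf6 (blk 61, set 5) → MISS  vc=[37, 13]
4: 0x9c (blk 39, set 7) → MISS  vc=[37, 13]
5: 0x34 (blk 13, set 5) → VC-HIT  vc=[37, 61]
6: 0x9d (blk 39, set 7) → L1-HIT  vc=[37, 61]
7: 0x37 (blk 13, set 5) → L1-HIT  vc=[37, 61]
8: 0x2c (blk 11, set 3) → MISS  vc=[37, 61]
9: 0x4c (blk 19, set 3) → MISS  vc=[37, 61, 11]
10: 0x2d (blk 11, set 3) → VC-HIT  vc=[37, 61, 19]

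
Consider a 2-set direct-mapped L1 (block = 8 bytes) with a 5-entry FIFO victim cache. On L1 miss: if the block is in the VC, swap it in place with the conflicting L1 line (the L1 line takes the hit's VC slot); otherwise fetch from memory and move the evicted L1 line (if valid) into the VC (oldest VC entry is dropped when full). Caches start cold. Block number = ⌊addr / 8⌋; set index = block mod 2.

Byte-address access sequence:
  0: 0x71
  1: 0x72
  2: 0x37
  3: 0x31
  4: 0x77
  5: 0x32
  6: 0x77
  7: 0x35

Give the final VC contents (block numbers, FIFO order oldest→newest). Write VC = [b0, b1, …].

VC = [14]

#0 0x71→b14/s0 MISS; vc=[]
#1 0x72→b14/s0 L1-HIT; vc=[]
#2 0x37→b6/s0 MISS; vc=[14]
#3 0x31→b6/s0 L1-HIT; vc=[14]
#4 0x77→b14/s0 VC-HIT; vc=[6]
#5 0x32→b6/s0 VC-HIT; vc=[14]
#6 0x77→b14/s0 VC-HIT; vc=[6]
#7 0x35→b6/s0 VC-HIT; vc=[14]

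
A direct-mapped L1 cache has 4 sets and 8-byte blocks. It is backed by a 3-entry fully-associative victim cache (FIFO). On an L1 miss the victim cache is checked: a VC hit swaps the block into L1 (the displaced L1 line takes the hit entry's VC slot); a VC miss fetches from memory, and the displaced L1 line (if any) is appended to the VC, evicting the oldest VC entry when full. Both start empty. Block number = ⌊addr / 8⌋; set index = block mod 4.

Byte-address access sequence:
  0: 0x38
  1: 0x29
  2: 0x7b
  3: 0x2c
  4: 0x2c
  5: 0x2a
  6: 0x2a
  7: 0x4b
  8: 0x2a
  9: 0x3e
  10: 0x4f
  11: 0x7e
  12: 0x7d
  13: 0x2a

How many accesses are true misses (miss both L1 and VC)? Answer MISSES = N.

0: 0x38 (blk 7, set 3) → MISS  vc=[]
1: 0x29 (blk 5, set 1) → MISS  vc=[]
2: 0x7b (blk 15, set 3) → MISS  vc=[7]
3: 0x2c (blk 5, set 1) → L1-HIT  vc=[7]
4: 0x2c (blk 5, set 1) → L1-HIT  vc=[7]
5: 0x2a (blk 5, set 1) → L1-HIT  vc=[7]
6: 0x2a (blk 5, set 1) → L1-HIT  vc=[7]
7: 0x4b (blk 9, set 1) → MISS  vc=[7, 5]
8: 0x2a (blk 5, set 1) → VC-HIT  vc=[7, 9]
9: 0x3e (blk 7, set 3) → VC-HIT  vc=[15, 9]
10: 0x4f (blk 9, set 1) → VC-HIT  vc=[15, 5]
11: 0x7e (blk 15, set 3) → VC-HIT  vc=[7, 5]
12: 0x7d (blk 15, set 3) → L1-HIT  vc=[7, 5]
13: 0x2a (blk 5, set 1) → VC-HIT  vc=[7, 9]

MISSES = 4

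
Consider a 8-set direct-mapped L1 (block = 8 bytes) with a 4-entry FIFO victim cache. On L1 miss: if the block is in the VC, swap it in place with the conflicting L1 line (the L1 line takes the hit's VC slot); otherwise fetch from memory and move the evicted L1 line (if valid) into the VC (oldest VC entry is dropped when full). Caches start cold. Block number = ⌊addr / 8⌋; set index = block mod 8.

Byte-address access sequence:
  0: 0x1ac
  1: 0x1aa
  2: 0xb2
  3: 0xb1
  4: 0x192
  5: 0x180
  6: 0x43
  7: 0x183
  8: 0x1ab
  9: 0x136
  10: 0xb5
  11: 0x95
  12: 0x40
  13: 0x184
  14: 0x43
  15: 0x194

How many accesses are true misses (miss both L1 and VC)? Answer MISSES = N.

MISSES = 7

  [0] addr=0x1ac blk=53 s=5: MISS | VC []
  [1] addr=0x1aa blk=53 s=5: L1-HIT | VC []
  [2] addr=0xb2 blk=22 s=6: MISS | VC []
  [3] addr=0xb1 blk=22 s=6: L1-HIT | VC []
  [4] addr=0x192 blk=50 s=2: MISS | VC []
  [5] addr=0x180 blk=48 s=0: MISS | VC []
  [6] addr=0x43 blk=8 s=0: MISS | VC [48]
  [7] addr=0x183 blk=48 s=0: VC-HIT | VC [8]
  [8] addr=0x1ab blk=53 s=5: L1-HIT | VC [8]
  [9] addr=0x136 blk=38 s=6: MISS | VC [8, 22]
  [10] addr=0xb5 blk=22 s=6: VC-HIT | VC [8, 38]
  [11] addr=0x95 blk=18 s=2: MISS | VC [8, 38, 50]
  [12] addr=0x40 blk=8 s=0: VC-HIT | VC [48, 38, 50]
  [13] addr=0x184 blk=48 s=0: VC-HIT | VC [8, 38, 50]
  [14] addr=0x43 blk=8 s=0: VC-HIT | VC [48, 38, 50]
  [15] addr=0x194 blk=50 s=2: VC-HIT | VC [48, 38, 18]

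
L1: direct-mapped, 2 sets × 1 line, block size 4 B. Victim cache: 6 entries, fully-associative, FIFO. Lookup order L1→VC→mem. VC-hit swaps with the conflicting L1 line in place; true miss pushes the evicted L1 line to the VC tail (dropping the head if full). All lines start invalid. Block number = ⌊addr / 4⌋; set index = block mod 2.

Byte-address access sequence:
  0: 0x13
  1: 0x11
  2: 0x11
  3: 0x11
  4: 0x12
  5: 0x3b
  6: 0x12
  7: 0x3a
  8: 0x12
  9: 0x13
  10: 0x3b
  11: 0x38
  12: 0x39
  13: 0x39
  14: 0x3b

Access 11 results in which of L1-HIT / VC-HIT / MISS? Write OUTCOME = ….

#0 0x13→b4/s0 MISS; vc=[]
#1 0x11→b4/s0 L1-HIT; vc=[]
#2 0x11→b4/s0 L1-HIT; vc=[]
#3 0x11→b4/s0 L1-HIT; vc=[]
#4 0x12→b4/s0 L1-HIT; vc=[]
#5 0x3b→b14/s0 MISS; vc=[4]
#6 0x12→b4/s0 VC-HIT; vc=[14]
#7 0x3a→b14/s0 VC-HIT; vc=[4]
#8 0x12→b4/s0 VC-HIT; vc=[14]
#9 0x13→b4/s0 L1-HIT; vc=[14]
#10 0x3b→b14/s0 VC-HIT; vc=[4]
#11 0x38→b14/s0 L1-HIT; vc=[4]
#12 0x39→b14/s0 L1-HIT; vc=[4]
#13 0x39→b14/s0 L1-HIT; vc=[4]
#14 0x3b→b14/s0 L1-HIT; vc=[4]

OUTCOME = L1-HIT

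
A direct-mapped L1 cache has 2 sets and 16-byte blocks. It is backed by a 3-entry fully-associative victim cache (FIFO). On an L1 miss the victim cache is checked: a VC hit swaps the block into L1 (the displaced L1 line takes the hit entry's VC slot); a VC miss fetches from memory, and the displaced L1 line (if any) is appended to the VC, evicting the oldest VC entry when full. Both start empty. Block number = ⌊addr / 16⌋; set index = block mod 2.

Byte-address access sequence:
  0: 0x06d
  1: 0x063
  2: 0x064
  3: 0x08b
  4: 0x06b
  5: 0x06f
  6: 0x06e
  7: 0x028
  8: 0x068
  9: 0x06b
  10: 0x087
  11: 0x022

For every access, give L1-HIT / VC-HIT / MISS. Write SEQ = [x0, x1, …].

  [0] addr=0x6d blk=6 s=0: MISS | VC []
  [1] addr=0x63 blk=6 s=0: L1-HIT | VC []
  [2] addr=0x64 blk=6 s=0: L1-HIT | VC []
  [3] addr=0x8b blk=8 s=0: MISS | VC [6]
  [4] addr=0x6b blk=6 s=0: VC-HIT | VC [8]
  [5] addr=0x6f blk=6 s=0: L1-HIT | VC [8]
  [6] addr=0x6e blk=6 s=0: L1-HIT | VC [8]
  [7] addr=0x28 blk=2 s=0: MISS | VC [8, 6]
  [8] addr=0x68 blk=6 s=0: VC-HIT | VC [8, 2]
  [9] addr=0x6b blk=6 s=0: L1-HIT | VC [8, 2]
  [10] addr=0x87 blk=8 s=0: VC-HIT | VC [6, 2]
  [11] addr=0x22 blk=2 s=0: VC-HIT | VC [6, 8]

SEQ = [MISS, L1-HIT, L1-HIT, MISS, VC-HIT, L1-HIT, L1-HIT, MISS, VC-HIT, L1-HIT, VC-HIT, VC-HIT]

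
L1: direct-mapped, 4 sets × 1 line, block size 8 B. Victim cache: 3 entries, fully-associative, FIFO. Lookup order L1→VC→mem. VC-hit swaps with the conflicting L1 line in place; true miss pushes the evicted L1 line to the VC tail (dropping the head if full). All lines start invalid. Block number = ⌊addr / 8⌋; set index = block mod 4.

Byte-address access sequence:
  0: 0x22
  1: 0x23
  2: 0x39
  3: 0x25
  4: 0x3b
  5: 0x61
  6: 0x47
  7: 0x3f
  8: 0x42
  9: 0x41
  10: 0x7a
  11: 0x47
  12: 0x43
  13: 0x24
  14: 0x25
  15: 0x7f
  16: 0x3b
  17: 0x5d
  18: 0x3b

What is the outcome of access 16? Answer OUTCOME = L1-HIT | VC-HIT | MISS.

OUTCOME = VC-HIT

0: 0x22 (blk 4, set 0) → MISS  vc=[]
1: 0x23 (blk 4, set 0) → L1-HIT  vc=[]
2: 0x39 (blk 7, set 3) → MISS  vc=[]
3: 0x25 (blk 4, set 0) → L1-HIT  vc=[]
4: 0x3b (blk 7, set 3) → L1-HIT  vc=[]
5: 0x61 (blk 12, set 0) → MISS  vc=[4]
6: 0x47 (blk 8, set 0) → MISS  vc=[4, 12]
7: 0x3f (blk 7, set 3) → L1-HIT  vc=[4, 12]
8: 0x42 (blk 8, set 0) → L1-HIT  vc=[4, 12]
9: 0x41 (blk 8, set 0) → L1-HIT  vc=[4, 12]
10: 0x7a (blk 15, set 3) → MISS  vc=[4, 12, 7]
11: 0x47 (blk 8, set 0) → L1-HIT  vc=[4, 12, 7]
12: 0x43 (blk 8, set 0) → L1-HIT  vc=[4, 12, 7]
13: 0x24 (blk 4, set 0) → VC-HIT  vc=[8, 12, 7]
14: 0x25 (blk 4, set 0) → L1-HIT  vc=[8, 12, 7]
15: 0x7f (blk 15, set 3) → L1-HIT  vc=[8, 12, 7]
16: 0x3b (blk 7, set 3) → VC-HIT  vc=[8, 12, 15]
17: 0x5d (blk 11, set 3) → MISS  vc=[12, 15, 7]
18: 0x3b (blk 7, set 3) → VC-HIT  vc=[12, 15, 11]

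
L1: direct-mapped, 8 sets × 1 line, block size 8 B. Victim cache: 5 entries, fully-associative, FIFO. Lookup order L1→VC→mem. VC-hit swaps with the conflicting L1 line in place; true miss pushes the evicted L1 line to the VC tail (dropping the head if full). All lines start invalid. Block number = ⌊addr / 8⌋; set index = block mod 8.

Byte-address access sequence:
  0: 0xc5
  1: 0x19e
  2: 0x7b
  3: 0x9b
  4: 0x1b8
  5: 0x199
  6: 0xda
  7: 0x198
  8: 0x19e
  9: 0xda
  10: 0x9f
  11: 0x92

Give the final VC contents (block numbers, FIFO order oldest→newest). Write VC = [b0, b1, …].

VC = [27, 15, 51]

  [0] addr=0xc5 blk=24 s=0: MISS | VC []
  [1] addr=0x19e blk=51 s=3: MISS | VC []
  [2] addr=0x7b blk=15 s=7: MISS | VC []
  [3] addr=0x9b blk=19 s=3: MISS | VC [51]
  [4] addr=0x1b8 blk=55 s=7: MISS | VC [51, 15]
  [5] addr=0x199 blk=51 s=3: VC-HIT | VC [19, 15]
  [6] addr=0xda blk=27 s=3: MISS | VC [19, 15, 51]
  [7] addr=0x198 blk=51 s=3: VC-HIT | VC [19, 15, 27]
  [8] addr=0x19e blk=51 s=3: L1-HIT | VC [19, 15, 27]
  [9] addr=0xda blk=27 s=3: VC-HIT | VC [19, 15, 51]
  [10] addr=0x9f blk=19 s=3: VC-HIT | VC [27, 15, 51]
  [11] addr=0x92 blk=18 s=2: MISS | VC [27, 15, 51]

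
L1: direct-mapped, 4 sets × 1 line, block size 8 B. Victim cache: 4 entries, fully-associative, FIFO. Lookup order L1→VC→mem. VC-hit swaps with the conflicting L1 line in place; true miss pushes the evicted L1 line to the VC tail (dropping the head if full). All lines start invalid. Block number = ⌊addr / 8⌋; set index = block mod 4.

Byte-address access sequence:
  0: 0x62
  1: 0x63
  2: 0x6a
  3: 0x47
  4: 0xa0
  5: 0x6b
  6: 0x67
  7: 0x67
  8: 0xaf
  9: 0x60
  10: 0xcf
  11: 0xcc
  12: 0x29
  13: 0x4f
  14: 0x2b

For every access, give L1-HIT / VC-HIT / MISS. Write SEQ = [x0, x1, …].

SEQ = [MISS, L1-HIT, MISS, MISS, MISS, L1-HIT, VC-HIT, L1-HIT, MISS, L1-HIT, MISS, L1-HIT, MISS, MISS, VC-HIT]

#0 0x62→b12/s0 MISS; vc=[]
#1 0x63→b12/s0 L1-HIT; vc=[]
#2 0x6a→b13/s1 MISS; vc=[]
#3 0x47→b8/s0 MISS; vc=[12]
#4 0xa0→b20/s0 MISS; vc=[12,8]
#5 0x6b→b13/s1 L1-HIT; vc=[12,8]
#6 0x67→b12/s0 VC-HIT; vc=[20,8]
#7 0x67→b12/s0 L1-HIT; vc=[20,8]
#8 0xaf→b21/s1 MISS; vc=[20,8,13]
#9 0x60→b12/s0 L1-HIT; vc=[20,8,13]
#10 0xcf→b25/s1 MISS; vc=[20,8,13,21]
#11 0xcc→b25/s1 L1-HIT; vc=[20,8,13,21]
#12 0x29→b5/s1 MISS; vc=[8,13,21,25]
#13 0x4f→b9/s1 MISS; vc=[13,21,25,5]
#14 0x2b→b5/s1 VC-HIT; vc=[13,21,25,9]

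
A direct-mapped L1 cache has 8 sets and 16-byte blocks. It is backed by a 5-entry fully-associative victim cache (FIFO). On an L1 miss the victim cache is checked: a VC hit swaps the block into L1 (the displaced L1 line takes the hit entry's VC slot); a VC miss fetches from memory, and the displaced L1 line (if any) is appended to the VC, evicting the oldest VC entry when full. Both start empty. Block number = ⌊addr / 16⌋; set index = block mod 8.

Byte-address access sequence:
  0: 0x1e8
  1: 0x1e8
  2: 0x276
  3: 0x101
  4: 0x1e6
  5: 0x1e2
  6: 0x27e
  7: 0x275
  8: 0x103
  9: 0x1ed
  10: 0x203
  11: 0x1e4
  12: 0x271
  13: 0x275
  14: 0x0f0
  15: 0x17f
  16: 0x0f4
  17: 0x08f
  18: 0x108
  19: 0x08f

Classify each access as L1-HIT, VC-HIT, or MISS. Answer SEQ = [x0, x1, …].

0: 0x1e8 (blk 30, set 6) → MISS  vc=[]
1: 0x1e8 (blk 30, set 6) → L1-HIT  vc=[]
2: 0x276 (blk 39, set 7) → MISS  vc=[]
3: 0x101 (blk 16, set 0) → MISS  vc=[]
4: 0x1e6 (blk 30, set 6) → L1-HIT  vc=[]
5: 0x1e2 (blk 30, set 6) → L1-HIT  vc=[]
6: 0x27e (blk 39, set 7) → L1-HIT  vc=[]
7: 0x275 (blk 39, set 7) → L1-HIT  vc=[]
8: 0x103 (blk 16, set 0) → L1-HIT  vc=[]
9: 0x1ed (blk 30, set 6) → L1-HIT  vc=[]
10: 0x203 (blk 32, set 0) → MISS  vc=[16]
11: 0x1e4 (blk 30, set 6) → L1-HIT  vc=[16]
12: 0x271 (blk 39, set 7) → L1-HIT  vc=[16]
13: 0x275 (blk 39, set 7) → L1-HIT  vc=[16]
14: 0xf0 (blk 15, set 7) → MISS  vc=[16, 39]
15: 0x17f (blk 23, set 7) → MISS  vc=[16, 39, 15]
16: 0xf4 (blk 15, set 7) → VC-HIT  vc=[16, 39, 23]
17: 0x8f (blk 8, set 0) → MISS  vc=[16, 39, 23, 32]
18: 0x108 (blk 16, set 0) → VC-HIT  vc=[8, 39, 23, 32]
19: 0x8f (blk 8, set 0) → VC-HIT  vc=[16, 39, 23, 32]

SEQ = [MISS, L1-HIT, MISS, MISS, L1-HIT, L1-HIT, L1-HIT, L1-HIT, L1-HIT, L1-HIT, MISS, L1-HIT, L1-HIT, L1-HIT, MISS, MISS, VC-HIT, MISS, VC-HIT, VC-HIT]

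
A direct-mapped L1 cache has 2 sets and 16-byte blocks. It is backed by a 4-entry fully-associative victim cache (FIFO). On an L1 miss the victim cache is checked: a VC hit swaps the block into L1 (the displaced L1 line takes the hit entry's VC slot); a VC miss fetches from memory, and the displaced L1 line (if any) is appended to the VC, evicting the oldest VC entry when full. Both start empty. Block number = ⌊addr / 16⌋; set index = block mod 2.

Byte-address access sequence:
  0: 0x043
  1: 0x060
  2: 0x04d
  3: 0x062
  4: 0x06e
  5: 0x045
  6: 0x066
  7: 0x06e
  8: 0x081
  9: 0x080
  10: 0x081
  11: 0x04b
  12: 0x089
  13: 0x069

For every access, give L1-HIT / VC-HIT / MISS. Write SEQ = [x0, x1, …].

SEQ = [MISS, MISS, VC-HIT, VC-HIT, L1-HIT, VC-HIT, VC-HIT, L1-HIT, MISS, L1-HIT, L1-HIT, VC-HIT, VC-HIT, VC-HIT]

#0 0x43→b4/s0 MISS; vc=[]
#1 0x60→b6/s0 MISS; vc=[4]
#2 0x4d→b4/s0 VC-HIT; vc=[6]
#3 0x62→b6/s0 VC-HIT; vc=[4]
#4 0x6e→b6/s0 L1-HIT; vc=[4]
#5 0x45→b4/s0 VC-HIT; vc=[6]
#6 0x66→b6/s0 VC-HIT; vc=[4]
#7 0x6e→b6/s0 L1-HIT; vc=[4]
#8 0x81→b8/s0 MISS; vc=[4,6]
#9 0x80→b8/s0 L1-HIT; vc=[4,6]
#10 0x81→b8/s0 L1-HIT; vc=[4,6]
#11 0x4b→b4/s0 VC-HIT; vc=[8,6]
#12 0x89→b8/s0 VC-HIT; vc=[4,6]
#13 0x69→b6/s0 VC-HIT; vc=[4,8]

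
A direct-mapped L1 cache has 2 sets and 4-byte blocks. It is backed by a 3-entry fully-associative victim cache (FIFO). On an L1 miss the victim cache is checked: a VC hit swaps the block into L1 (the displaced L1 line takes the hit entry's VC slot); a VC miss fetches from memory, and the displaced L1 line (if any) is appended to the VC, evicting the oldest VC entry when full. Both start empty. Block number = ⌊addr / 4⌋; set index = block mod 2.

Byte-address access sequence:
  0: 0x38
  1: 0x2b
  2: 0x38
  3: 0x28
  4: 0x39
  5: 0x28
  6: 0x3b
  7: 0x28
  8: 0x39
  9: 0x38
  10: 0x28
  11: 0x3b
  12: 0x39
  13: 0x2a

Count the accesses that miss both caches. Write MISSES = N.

#0 0x38→b14/s0 MISS; vc=[]
#1 0x2b→b10/s0 MISS; vc=[14]
#2 0x38→b14/s0 VC-HIT; vc=[10]
#3 0x28→b10/s0 VC-HIT; vc=[14]
#4 0x39→b14/s0 VC-HIT; vc=[10]
#5 0x28→b10/s0 VC-HIT; vc=[14]
#6 0x3b→b14/s0 VC-HIT; vc=[10]
#7 0x28→b10/s0 VC-HIT; vc=[14]
#8 0x39→b14/s0 VC-HIT; vc=[10]
#9 0x38→b14/s0 L1-HIT; vc=[10]
#10 0x28→b10/s0 VC-HIT; vc=[14]
#11 0x3b→b14/s0 VC-HIT; vc=[10]
#12 0x39→b14/s0 L1-HIT; vc=[10]
#13 0x2a→b10/s0 VC-HIT; vc=[14]

MISSES = 2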